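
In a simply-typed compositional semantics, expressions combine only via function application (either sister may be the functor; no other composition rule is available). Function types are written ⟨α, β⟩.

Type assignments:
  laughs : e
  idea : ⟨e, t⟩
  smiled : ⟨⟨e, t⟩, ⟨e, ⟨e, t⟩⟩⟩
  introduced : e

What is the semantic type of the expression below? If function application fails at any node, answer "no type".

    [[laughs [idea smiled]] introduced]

[idea smiled]: functor smiled : ⟨⟨e, t⟩, ⟨e, ⟨e, t⟩⟩⟩, argument idea : ⟨e, t⟩; result ⟨e, ⟨e, t⟩⟩.
[laughs [idea smiled]]: functor [idea smiled] : ⟨e, ⟨e, t⟩⟩, argument laughs : e; result ⟨e, t⟩.
[[laughs [idea smiled]] introduced]: functor [laughs [idea smiled]] : ⟨e, t⟩, argument introduced : e; result t.

t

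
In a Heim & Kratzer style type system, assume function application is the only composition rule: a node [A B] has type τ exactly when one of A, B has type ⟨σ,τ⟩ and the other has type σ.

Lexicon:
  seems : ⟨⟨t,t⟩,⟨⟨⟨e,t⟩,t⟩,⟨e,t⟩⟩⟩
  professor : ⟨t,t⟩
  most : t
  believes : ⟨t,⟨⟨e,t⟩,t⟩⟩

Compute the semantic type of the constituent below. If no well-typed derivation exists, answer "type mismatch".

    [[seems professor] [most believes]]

⟨e,t⟩

[seems professor] — seems of type ⟨⟨t,t⟩,⟨⟨⟨e,t⟩,t⟩,⟨e,t⟩⟩⟩ combines with professor of type ⟨t,t⟩: type ⟨⟨⟨e,t⟩,t⟩,⟨e,t⟩⟩.
[most believes] — believes of type ⟨t,⟨⟨e,t⟩,t⟩⟩ combines with most of type t: type ⟨⟨e,t⟩,t⟩.
[[seems professor] [most believes]] — [seems professor] of type ⟨⟨⟨e,t⟩,t⟩,⟨e,t⟩⟩ combines with [most believes] of type ⟨⟨e,t⟩,t⟩: type ⟨e,t⟩.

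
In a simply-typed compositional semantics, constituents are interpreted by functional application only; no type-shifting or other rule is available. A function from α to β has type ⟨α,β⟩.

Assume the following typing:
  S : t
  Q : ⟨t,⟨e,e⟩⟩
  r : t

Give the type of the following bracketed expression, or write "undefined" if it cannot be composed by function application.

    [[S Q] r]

undefined

[S Q]: Q is ⟨t,⟨e,e⟩⟩, S is t; result ⟨e,e⟩.
[[S Q] r]: ⟨e,e⟩ with t — neither is a function whose domain matches the other; composition fails here.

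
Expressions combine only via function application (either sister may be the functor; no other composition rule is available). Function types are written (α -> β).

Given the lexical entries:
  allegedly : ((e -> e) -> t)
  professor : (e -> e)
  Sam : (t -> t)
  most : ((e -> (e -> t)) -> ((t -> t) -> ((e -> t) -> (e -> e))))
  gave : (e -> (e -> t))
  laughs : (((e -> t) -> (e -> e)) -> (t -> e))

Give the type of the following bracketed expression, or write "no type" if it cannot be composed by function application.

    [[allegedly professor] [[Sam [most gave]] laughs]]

e

[allegedly professor]: ((e -> e) -> t) applied to (e -> e) yields t.
[most gave]: ((e -> (e -> t)) -> ((t -> t) -> ((e -> t) -> (e -> e)))) applied to (e -> (e -> t)) yields ((t -> t) -> ((e -> t) -> (e -> e))).
[Sam [most gave]]: ((t -> t) -> ((e -> t) -> (e -> e))) applied to (t -> t) yields ((e -> t) -> (e -> e)).
[[Sam [most gave]] laughs]: (((e -> t) -> (e -> e)) -> (t -> e)) applied to ((e -> t) -> (e -> e)) yields (t -> e).
[[allegedly professor] [[Sam [most gave]] laughs]]: (t -> e) applied to t yields e.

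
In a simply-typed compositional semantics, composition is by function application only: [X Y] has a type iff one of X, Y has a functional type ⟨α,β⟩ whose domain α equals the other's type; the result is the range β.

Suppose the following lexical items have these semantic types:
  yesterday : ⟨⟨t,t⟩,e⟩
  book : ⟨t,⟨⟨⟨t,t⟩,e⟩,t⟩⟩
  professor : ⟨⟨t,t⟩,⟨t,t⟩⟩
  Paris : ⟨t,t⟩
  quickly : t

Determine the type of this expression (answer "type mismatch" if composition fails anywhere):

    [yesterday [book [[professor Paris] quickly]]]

t

[professor Paris] — professor of type ⟨⟨t,t⟩,⟨t,t⟩⟩ combines with Paris of type ⟨t,t⟩: type ⟨t,t⟩.
[[professor Paris] quickly] — [professor Paris] of type ⟨t,t⟩ combines with quickly of type t: type t.
[book [[professor Paris] quickly]] — book of type ⟨t,⟨⟨⟨t,t⟩,e⟩,t⟩⟩ combines with [[professor Paris] quickly] of type t: type ⟨⟨⟨t,t⟩,e⟩,t⟩.
[yesterday [book [[professor Paris] quickly]]] — [book [[professor Paris] quickly]] of type ⟨⟨⟨t,t⟩,e⟩,t⟩ combines with yesterday of type ⟨⟨t,t⟩,e⟩: type t.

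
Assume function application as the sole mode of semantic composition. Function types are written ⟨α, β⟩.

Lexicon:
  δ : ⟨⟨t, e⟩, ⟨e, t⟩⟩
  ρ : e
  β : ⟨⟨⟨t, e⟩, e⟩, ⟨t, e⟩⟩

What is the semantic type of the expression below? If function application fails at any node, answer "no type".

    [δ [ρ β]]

[ρ β]: e and ⟨⟨⟨t, e⟩, e⟩, ⟨t, e⟩⟩ cannot combine by function application — type clash.

no type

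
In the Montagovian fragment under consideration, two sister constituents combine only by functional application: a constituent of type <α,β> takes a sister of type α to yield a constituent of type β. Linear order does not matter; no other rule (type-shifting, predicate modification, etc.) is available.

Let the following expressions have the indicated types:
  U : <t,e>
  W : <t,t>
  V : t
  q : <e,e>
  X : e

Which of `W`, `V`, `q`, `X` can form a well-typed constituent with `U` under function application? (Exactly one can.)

V

W : <t,t> — neither side's domain matches the other.
V — combines: U : <t,e> takes V : t as argument, giving e.
q : <e,e> — neither side's domain matches the other.
X : e — neither side's domain matches the other.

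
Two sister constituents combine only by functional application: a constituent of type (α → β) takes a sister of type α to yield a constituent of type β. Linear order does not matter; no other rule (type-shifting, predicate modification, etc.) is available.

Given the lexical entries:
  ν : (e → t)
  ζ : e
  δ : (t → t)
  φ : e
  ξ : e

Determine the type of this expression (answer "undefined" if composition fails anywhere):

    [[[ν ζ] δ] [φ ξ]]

undefined

[ν ζ]: ν is (e → t), ζ is e; result t.
[[ν ζ] δ]: δ is (t → t), [ν ζ] is t; result t.
At [φ ξ]: neither e nor e can take the other as argument; the node is ill-typed.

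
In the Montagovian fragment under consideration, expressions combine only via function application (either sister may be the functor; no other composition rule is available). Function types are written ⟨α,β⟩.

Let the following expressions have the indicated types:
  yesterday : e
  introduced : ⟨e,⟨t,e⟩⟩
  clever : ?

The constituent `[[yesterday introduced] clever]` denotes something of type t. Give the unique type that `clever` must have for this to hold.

[[yesterday introduced] clever] is required to be t. [yesterday introduced] : ⟨t,e⟩ cannot yield t as functor, so clever : ⟨⟨t,e⟩,t⟩.

⟨⟨t,e⟩,t⟩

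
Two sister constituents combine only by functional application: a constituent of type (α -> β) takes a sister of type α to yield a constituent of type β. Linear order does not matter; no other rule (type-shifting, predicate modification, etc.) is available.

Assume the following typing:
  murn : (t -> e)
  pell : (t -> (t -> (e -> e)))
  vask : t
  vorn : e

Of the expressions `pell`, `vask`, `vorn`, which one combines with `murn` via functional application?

vask

pell : (t -> (t -> (e -> e))) — no; murn wants t, and pell wants t.
vask — combines: murn : (t -> e) takes vask : t as argument, giving e.
vorn : e — no; murn wants t, and vorn wants nothing (atomic).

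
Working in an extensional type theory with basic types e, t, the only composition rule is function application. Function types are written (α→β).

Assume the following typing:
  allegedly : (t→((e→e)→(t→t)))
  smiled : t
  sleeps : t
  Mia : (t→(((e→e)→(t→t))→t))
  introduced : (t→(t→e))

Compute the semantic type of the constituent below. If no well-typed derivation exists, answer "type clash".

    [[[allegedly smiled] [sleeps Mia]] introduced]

(t→e)

[allegedly smiled]: allegedly is (t→((e→e)→(t→t))), smiled is t; result ((e→e)→(t→t)).
[sleeps Mia]: Mia is (t→(((e→e)→(t→t))→t)), sleeps is t; result (((e→e)→(t→t))→t).
[[allegedly smiled] [sleeps Mia]]: [sleeps Mia] is (((e→e)→(t→t))→t), [allegedly smiled] is ((e→e)→(t→t)); result t.
[[[allegedly smiled] [sleeps Mia]] introduced]: introduced is (t→(t→e)), [[allegedly smiled] [sleeps Mia]] is t; result (t→e).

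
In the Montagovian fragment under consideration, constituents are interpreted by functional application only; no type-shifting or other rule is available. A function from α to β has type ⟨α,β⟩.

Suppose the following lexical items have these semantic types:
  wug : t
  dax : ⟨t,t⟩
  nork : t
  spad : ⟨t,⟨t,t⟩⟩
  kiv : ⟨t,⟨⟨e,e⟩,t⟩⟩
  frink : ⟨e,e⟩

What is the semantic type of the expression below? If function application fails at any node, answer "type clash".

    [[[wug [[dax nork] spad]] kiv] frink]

[dax nork] — dax of type ⟨t,t⟩ combines with nork of type t: type t.
[[dax nork] spad] — spad of type ⟨t,⟨t,t⟩⟩ combines with [dax nork] of type t: type ⟨t,t⟩.
[wug [[dax nork] spad]] — [[dax nork] spad] of type ⟨t,t⟩ combines with wug of type t: type t.
[[wug [[dax nork] spad]] kiv] — kiv of type ⟨t,⟨⟨e,e⟩,t⟩⟩ combines with [wug [[dax nork] spad]] of type t: type ⟨⟨e,e⟩,t⟩.
[[[wug [[dax nork] spad]] kiv] frink] — [[wug [[dax nork] spad]] kiv] of type ⟨⟨e,e⟩,t⟩ combines with frink of type ⟨e,e⟩: type t.

t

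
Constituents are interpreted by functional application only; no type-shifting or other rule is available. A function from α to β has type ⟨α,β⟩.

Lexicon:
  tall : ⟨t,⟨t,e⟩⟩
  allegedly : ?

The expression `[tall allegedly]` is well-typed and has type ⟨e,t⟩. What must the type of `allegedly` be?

⟨⟨t,⟨t,e⟩⟩,⟨e,t⟩⟩

For [tall allegedly] to have type ⟨e,t⟩ with tall of type ⟨t,⟨t,e⟩⟩, allegedly must be the function: allegedly : ⟨⟨t,⟨t,e⟩⟩,⟨e,t⟩⟩.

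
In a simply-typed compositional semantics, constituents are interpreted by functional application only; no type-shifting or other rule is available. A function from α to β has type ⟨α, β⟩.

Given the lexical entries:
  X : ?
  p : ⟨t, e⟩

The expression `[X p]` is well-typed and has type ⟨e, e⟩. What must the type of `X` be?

[X p] must have type ⟨e, e⟩. The sister p has type ⟨t, e⟩; that is not a function onto ⟨e, e⟩, so X must be the functor, of type ⟨⟨t, e⟩, ⟨e, e⟩⟩.

⟨⟨t, e⟩, ⟨e, e⟩⟩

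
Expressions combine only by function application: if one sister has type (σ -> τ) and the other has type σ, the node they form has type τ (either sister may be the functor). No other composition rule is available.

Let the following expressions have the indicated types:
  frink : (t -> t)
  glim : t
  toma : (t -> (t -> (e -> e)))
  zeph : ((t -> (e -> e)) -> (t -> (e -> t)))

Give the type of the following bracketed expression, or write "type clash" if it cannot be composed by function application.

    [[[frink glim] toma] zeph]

[frink glim]: functor frink : (t -> t), argument glim : t; result t.
[[frink glim] toma]: functor toma : (t -> (t -> (e -> e))), argument [frink glim] : t; result (t -> (e -> e)).
[[[frink glim] toma] zeph]: functor zeph : ((t -> (e -> e)) -> (t -> (e -> t))), argument [[frink glim] toma] : (t -> (e -> e)); result (t -> (e -> t)).

(t -> (e -> t))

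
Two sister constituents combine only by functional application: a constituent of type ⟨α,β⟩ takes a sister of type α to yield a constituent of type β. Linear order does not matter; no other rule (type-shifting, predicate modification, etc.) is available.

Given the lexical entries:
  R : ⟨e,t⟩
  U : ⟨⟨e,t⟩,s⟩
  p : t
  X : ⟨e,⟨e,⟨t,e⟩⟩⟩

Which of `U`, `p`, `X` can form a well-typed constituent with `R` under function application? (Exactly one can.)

U — combines: U : ⟨⟨e,t⟩,s⟩ takes R : ⟨e,t⟩ as argument, giving s.
p : t — R needs e; p needs nothing (atomic); neither fits.
X : ⟨e,⟨e,⟨t,e⟩⟩⟩ — R needs e; X needs e; neither fits.

U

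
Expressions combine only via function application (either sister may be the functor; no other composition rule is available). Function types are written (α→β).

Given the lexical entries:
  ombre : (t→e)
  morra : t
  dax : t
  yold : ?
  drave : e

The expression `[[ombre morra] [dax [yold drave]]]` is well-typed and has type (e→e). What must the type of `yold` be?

At [[ombre morra] [dax [yold drave]]] (required: (e→e)): [ombre morra] is e, which is not a function with range (e→e); hence [dax [yold drave]] is the functor — type (e→(e→e)).
At [dax [yold drave]] (required: (e→(e→e))): dax is t, which is not a function with range (e→(e→e)); hence [yold drave] is the functor — type (t→(e→(e→e))).
At [yold drave] (required: (t→(e→(e→e)))): drave is e, which is not a function with range (t→(e→(e→e))); hence yold is the functor — type (e→(t→(e→(e→e)))).

(e→(t→(e→(e→e))))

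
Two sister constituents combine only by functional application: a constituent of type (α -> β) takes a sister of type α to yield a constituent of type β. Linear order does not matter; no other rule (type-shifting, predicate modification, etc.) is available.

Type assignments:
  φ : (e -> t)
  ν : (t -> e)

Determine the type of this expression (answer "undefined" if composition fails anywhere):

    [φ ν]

[φ ν]: (e -> t) and (t -> e) cannot combine by function application — type clash.

undefined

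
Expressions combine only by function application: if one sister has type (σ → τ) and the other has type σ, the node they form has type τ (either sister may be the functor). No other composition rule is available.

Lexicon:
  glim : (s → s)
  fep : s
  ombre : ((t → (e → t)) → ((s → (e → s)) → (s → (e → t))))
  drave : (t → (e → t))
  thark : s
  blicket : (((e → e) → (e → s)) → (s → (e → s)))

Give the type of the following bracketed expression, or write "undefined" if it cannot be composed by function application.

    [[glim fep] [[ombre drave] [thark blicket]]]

undefined

[glim fep]: glim is (s → s), fep is s; result s.
[ombre drave]: ombre is ((t → (e → t)) → ((s → (e → s)) → (s → (e → t)))), drave is (t → (e → t)); result ((s → (e → s)) → (s → (e → t))).
At [thark blicket]: neither s nor (((e → e) → (e → s)) → (s → (e → s))) can take the other as argument; the node is ill-typed.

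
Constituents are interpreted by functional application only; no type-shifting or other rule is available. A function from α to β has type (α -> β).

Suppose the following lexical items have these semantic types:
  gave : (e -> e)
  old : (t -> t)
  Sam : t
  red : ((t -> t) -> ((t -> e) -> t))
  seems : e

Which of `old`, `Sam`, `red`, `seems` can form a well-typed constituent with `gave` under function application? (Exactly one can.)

old : (t -> t) — no; gave wants e, and old wants t.
Sam : t — no; gave wants e, and Sam wants nothing (atomic).
red : ((t -> t) -> ((t -> e) -> t)) — no; gave wants e, and red wants (t -> t).
seems — combines: gave : (e -> e) takes seems : e as argument, giving e.

seems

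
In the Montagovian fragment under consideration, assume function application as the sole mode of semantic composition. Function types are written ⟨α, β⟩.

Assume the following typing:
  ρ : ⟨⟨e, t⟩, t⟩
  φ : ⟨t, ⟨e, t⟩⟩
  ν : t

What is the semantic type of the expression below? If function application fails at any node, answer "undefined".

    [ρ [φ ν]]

At [φ ν], φ : ⟨t, ⟨e, t⟩⟩ takes ν : t, giving ⟨e, t⟩.
At [ρ [φ ν]], ρ : ⟨⟨e, t⟩, t⟩ takes [φ ν] : ⟨e, t⟩, giving t.

t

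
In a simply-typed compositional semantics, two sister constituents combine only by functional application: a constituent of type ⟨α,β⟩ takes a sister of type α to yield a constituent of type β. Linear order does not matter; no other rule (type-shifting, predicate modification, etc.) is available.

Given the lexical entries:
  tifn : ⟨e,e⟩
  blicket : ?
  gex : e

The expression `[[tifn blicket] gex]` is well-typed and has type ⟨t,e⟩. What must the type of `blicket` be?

⟨⟨e,e⟩,⟨e,⟨t,e⟩⟩⟩

For [[tifn blicket] gex] to have type ⟨t,e⟩ with gex of type e, [tifn blicket] must be the function: [tifn blicket] : ⟨e,⟨t,e⟩⟩.
For [tifn blicket] to have type ⟨e,⟨t,e⟩⟩ with tifn of type ⟨e,e⟩, blicket must be the function: blicket : ⟨⟨e,e⟩,⟨e,⟨t,e⟩⟩⟩.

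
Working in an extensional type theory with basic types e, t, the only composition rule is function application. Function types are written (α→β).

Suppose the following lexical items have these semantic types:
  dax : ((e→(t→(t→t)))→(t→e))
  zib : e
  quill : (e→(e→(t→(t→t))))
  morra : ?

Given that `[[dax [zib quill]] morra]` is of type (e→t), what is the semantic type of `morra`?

[[dax [zib quill]] morra] must have type (e→t). The sister [dax [zib quill]] has type (t→e); that is not a function onto (e→t), so morra must be the functor, of type ((t→e)→(e→t)).

((t→e)→(e→t))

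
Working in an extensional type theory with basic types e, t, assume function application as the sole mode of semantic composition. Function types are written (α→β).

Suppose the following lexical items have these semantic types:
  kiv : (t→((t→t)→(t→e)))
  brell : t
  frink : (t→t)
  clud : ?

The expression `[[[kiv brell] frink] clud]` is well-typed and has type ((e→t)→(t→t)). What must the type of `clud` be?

((t→e)→((e→t)→(t→t)))

[[[kiv brell] frink] clud] is required to be ((e→t)→(t→t)). [[kiv brell] frink] : (t→e) cannot yield ((e→t)→(t→t)) as functor, so clud : ((t→e)→((e→t)→(t→t))).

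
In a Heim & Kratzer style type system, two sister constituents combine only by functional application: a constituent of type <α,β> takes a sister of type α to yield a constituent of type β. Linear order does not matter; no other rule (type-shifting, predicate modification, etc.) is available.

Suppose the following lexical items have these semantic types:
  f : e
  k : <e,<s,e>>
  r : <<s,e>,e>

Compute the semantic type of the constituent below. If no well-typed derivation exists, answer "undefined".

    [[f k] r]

e

[f k] — k of type <e,<s,e>> combines with f of type e: type <s,e>.
[[f k] r] — r of type <<s,e>,e> combines with [f k] of type <s,e>: type e.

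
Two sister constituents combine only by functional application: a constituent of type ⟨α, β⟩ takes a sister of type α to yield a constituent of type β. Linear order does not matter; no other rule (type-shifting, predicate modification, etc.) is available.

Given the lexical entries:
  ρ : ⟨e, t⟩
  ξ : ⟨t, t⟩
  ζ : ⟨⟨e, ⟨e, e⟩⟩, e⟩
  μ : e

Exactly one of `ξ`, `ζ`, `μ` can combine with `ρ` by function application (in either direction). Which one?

μ

ξ : ⟨t, t⟩ — neither side's domain matches the other.
ζ : ⟨⟨e, ⟨e, e⟩⟩, e⟩ — neither side's domain matches the other.
μ — combines: ρ : ⟨e, t⟩ takes μ : e as argument, giving t.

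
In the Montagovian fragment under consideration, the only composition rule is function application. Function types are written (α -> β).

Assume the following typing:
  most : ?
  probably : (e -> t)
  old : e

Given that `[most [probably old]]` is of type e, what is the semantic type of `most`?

For [most [probably old]] to have type e with [probably old] of type t, most must be the function: most : (t -> e).

(t -> e)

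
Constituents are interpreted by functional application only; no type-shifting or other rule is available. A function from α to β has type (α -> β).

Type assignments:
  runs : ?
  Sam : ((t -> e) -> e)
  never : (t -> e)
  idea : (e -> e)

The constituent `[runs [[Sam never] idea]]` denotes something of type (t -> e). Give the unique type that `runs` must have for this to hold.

At [runs [[Sam never] idea]] (required: (t -> e)): [[Sam never] idea] is e, which is not a function with range (t -> e); hence runs is the functor — type (e -> (t -> e)).

(e -> (t -> e))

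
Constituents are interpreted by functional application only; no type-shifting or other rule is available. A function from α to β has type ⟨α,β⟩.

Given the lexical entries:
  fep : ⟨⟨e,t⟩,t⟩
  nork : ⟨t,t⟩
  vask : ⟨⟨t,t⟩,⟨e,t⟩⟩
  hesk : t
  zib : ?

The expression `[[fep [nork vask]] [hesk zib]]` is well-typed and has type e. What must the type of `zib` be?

At [[fep [nork vask]] [hesk zib]] (required: e): [fep [nork vask]] is t, which is not a function with range e; hence [hesk zib] is the functor — type ⟨t,e⟩.
At [hesk zib] (required: ⟨t,e⟩): hesk is t, which is not a function with range ⟨t,e⟩; hence zib is the functor — type ⟨t,⟨t,e⟩⟩.

⟨t,⟨t,e⟩⟩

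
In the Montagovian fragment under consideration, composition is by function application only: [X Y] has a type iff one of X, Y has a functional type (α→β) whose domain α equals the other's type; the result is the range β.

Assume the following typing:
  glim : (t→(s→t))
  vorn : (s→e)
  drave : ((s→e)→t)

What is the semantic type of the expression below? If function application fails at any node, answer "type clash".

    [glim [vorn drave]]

(s→t)

[vorn drave] — drave of type ((s→e)→t) combines with vorn of type (s→e): type t.
[glim [vorn drave]] — glim of type (t→(s→t)) combines with [vorn drave] of type t: type (s→t).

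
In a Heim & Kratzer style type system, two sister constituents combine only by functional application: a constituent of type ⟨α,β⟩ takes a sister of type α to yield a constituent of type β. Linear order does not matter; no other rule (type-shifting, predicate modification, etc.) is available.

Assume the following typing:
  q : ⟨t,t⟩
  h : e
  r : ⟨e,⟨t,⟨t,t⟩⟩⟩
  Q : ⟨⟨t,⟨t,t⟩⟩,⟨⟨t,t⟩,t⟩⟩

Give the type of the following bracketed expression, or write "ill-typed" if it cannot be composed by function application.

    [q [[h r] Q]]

At [h r], r : ⟨e,⟨t,⟨t,t⟩⟩⟩ takes h : e, giving ⟨t,⟨t,t⟩⟩.
At [[h r] Q], Q : ⟨⟨t,⟨t,t⟩⟩,⟨⟨t,t⟩,t⟩⟩ takes [h r] : ⟨t,⟨t,t⟩⟩, giving ⟨⟨t,t⟩,t⟩.
At [q [[h r] Q]], [[h r] Q] : ⟨⟨t,t⟩,t⟩ takes q : ⟨t,t⟩, giving t.

t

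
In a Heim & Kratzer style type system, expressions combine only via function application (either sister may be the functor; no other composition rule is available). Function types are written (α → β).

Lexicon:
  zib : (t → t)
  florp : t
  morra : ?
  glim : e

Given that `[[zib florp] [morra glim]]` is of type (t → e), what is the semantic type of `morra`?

[[zib florp] [morra glim]] must have type (t → e). The sister [zib florp] has type t; that is not a function onto (t → e), so [morra glim] must be the functor, of type (t → (t → e)).
[morra glim] must have type (t → (t → e)). The sister glim has type e; that is not a function onto (t → (t → e)), so morra must be the functor, of type (e → (t → (t → e))).

(e → (t → (t → e)))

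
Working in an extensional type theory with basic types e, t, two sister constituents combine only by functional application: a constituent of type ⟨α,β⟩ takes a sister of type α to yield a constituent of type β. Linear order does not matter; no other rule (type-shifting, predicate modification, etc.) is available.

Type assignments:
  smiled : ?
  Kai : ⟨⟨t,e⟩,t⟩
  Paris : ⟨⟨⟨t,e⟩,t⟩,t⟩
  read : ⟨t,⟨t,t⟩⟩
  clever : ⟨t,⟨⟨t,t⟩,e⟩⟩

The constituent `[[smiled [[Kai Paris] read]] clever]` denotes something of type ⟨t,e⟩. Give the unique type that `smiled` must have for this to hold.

⟨⟨t,t⟩,⟨⟨t,⟨⟨t,t⟩,e⟩⟩,⟨t,e⟩⟩⟩

At [[smiled [[Kai Paris] read]] clever] (required: ⟨t,e⟩): clever is ⟨t,⟨⟨t,t⟩,e⟩⟩, which is not a function with range ⟨t,e⟩; hence [smiled [[Kai Paris] read]] is the functor — type ⟨⟨t,⟨⟨t,t⟩,e⟩⟩,⟨t,e⟩⟩.
At [smiled [[Kai Paris] read]] (required: ⟨⟨t,⟨⟨t,t⟩,e⟩⟩,⟨t,e⟩⟩): [[Kai Paris] read] is ⟨t,t⟩, which is not a function with range ⟨⟨t,⟨⟨t,t⟩,e⟩⟩,⟨t,e⟩⟩; hence smiled is the functor — type ⟨⟨t,t⟩,⟨⟨t,⟨⟨t,t⟩,e⟩⟩,⟨t,e⟩⟩⟩.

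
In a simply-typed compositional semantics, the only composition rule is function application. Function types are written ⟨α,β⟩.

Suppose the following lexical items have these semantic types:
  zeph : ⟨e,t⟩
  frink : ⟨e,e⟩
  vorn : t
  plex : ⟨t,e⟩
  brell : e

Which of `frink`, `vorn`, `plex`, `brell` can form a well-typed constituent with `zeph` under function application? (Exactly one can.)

brell

frink : ⟨e,e⟩ — no; zeph wants e, and frink wants e.
vorn : t — no; zeph wants e, and vorn wants nothing (atomic).
plex : ⟨t,e⟩ — no; zeph wants e, and plex wants t.
brell — combines: zeph : ⟨e,t⟩ takes brell : e as argument, giving t.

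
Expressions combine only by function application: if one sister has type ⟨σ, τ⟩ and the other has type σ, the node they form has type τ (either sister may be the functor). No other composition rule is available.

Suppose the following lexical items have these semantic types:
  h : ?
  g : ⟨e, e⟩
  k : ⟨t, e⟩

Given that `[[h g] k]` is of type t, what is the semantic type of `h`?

⟨⟨e, e⟩, ⟨⟨t, e⟩, t⟩⟩

[[h g] k] must have type t. The sister k has type ⟨t, e⟩; that is not a function onto t, so [h g] must be the functor, of type ⟨⟨t, e⟩, t⟩.
[h g] must have type ⟨⟨t, e⟩, t⟩. The sister g has type ⟨e, e⟩; that is not a function onto ⟨⟨t, e⟩, t⟩, so h must be the functor, of type ⟨⟨e, e⟩, ⟨⟨t, e⟩, t⟩⟩.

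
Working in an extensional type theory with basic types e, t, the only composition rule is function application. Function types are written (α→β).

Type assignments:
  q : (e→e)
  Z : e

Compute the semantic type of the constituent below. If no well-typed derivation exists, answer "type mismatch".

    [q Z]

e

[q Z]: q is (e→e), Z is e; result e.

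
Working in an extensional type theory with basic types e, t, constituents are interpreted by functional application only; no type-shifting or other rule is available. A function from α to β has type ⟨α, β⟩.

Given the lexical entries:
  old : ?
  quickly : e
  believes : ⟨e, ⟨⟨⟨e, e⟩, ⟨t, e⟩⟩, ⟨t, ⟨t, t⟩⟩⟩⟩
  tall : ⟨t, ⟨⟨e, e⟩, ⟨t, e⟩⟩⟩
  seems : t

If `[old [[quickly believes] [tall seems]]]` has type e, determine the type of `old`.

For [old [[quickly believes] [tall seems]]] to have type e with [[quickly believes] [tall seems]] of type ⟨t, ⟨t, t⟩⟩, old must be the function: old : ⟨⟨t, ⟨t, t⟩⟩, e⟩.

⟨⟨t, ⟨t, t⟩⟩, e⟩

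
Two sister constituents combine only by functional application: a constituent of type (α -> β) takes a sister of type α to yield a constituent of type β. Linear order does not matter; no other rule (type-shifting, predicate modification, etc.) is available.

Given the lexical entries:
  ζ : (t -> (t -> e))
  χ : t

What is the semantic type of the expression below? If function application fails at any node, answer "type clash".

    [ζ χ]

(t -> e)

[ζ χ]: ζ is (t -> (t -> e)), χ is t; result (t -> e).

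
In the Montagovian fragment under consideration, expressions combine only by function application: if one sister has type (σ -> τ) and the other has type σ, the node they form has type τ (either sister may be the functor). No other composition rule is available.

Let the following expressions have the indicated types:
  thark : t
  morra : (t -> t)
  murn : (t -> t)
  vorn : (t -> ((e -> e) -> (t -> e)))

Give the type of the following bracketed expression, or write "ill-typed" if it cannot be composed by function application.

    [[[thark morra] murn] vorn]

((e -> e) -> (t -> e))

[thark morra]: (t -> t) applied to t yields t.
[[thark morra] murn]: (t -> t) applied to t yields t.
[[[thark morra] murn] vorn]: (t -> ((e -> e) -> (t -> e))) applied to t yields ((e -> e) -> (t -> e)).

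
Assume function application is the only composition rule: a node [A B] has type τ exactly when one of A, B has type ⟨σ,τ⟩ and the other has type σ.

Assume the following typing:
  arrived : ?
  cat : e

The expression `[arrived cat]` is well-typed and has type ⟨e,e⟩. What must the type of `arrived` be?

At [arrived cat] (required: ⟨e,e⟩): cat is e, which is not a function with range ⟨e,e⟩; hence arrived is the functor — type ⟨e,⟨e,e⟩⟩.

⟨e,⟨e,e⟩⟩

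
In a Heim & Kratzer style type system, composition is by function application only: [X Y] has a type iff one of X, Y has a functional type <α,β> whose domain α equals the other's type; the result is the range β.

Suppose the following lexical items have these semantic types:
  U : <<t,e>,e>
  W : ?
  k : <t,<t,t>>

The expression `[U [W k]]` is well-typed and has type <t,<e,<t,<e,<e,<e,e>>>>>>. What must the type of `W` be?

[U [W k]] is required to be <t,<e,<t,<e,<e,<e,e>>>>>>. U : <<t,e>,e> cannot yield <t,<e,<t,<e,<e,<e,e>>>>>> as functor, so [W k] : <<<t,e>,e>,<t,<e,<t,<e,<e,<e,e>>>>>>>.
[W k] is required to be <<<t,e>,e>,<t,<e,<t,<e,<e,<e,e>>>>>>>. k : <t,<t,t>> cannot yield <<<t,e>,e>,<t,<e,<t,<e,<e,<e,e>>>>>>> as functor, so W : <<t,<t,t>>,<<<t,e>,e>,<t,<e,<t,<e,<e,<e,e>>>>>>>>.

<<t,<t,t>>,<<<t,e>,e>,<t,<e,<t,<e,<e,<e,e>>>>>>>>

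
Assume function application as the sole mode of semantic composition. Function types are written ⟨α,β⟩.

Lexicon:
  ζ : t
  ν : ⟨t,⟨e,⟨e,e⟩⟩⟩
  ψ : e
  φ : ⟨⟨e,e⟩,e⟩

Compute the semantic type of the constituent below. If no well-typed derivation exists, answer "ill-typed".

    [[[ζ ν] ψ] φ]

e

[ζ ν]: functor ν : ⟨t,⟨e,⟨e,e⟩⟩⟩, argument ζ : t; result ⟨e,⟨e,e⟩⟩.
[[ζ ν] ψ]: functor [ζ ν] : ⟨e,⟨e,e⟩⟩, argument ψ : e; result ⟨e,e⟩.
[[[ζ ν] ψ] φ]: functor φ : ⟨⟨e,e⟩,e⟩, argument [[ζ ν] ψ] : ⟨e,e⟩; result e.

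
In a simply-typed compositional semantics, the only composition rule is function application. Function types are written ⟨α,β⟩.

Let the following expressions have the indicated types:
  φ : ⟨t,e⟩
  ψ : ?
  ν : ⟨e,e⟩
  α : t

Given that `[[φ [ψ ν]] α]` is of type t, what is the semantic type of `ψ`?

[[φ [ψ ν]] α] is required to be t. α : t cannot yield t as functor, so [φ [ψ ν]] : ⟨t,t⟩.
[φ [ψ ν]] is required to be ⟨t,t⟩. φ : ⟨t,e⟩ cannot yield ⟨t,t⟩ as functor, so [ψ ν] : ⟨⟨t,e⟩,⟨t,t⟩⟩.
[ψ ν] is required to be ⟨⟨t,e⟩,⟨t,t⟩⟩. ν : ⟨e,e⟩ cannot yield ⟨⟨t,e⟩,⟨t,t⟩⟩ as functor, so ψ : ⟨⟨e,e⟩,⟨⟨t,e⟩,⟨t,t⟩⟩⟩.

⟨⟨e,e⟩,⟨⟨t,e⟩,⟨t,t⟩⟩⟩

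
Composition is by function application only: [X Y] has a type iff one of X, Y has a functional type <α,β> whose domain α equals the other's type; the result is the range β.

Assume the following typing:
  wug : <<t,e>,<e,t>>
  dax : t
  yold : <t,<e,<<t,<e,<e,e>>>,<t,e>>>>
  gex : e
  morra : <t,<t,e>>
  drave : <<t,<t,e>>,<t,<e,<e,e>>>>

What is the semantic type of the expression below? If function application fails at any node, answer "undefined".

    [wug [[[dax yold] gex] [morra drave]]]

At [dax yold], yold : <t,<e,<<t,<e,<e,e>>>,<t,e>>>> takes dax : t, giving <e,<<t,<e,<e,e>>>,<t,e>>>.
At [[dax yold] gex], [dax yold] : <e,<<t,<e,<e,e>>>,<t,e>>> takes gex : e, giving <<t,<e,<e,e>>>,<t,e>>.
At [morra drave], drave : <<t,<t,e>>,<t,<e,<e,e>>>> takes morra : <t,<t,e>>, giving <t,<e,<e,e>>>.
At [[[dax yold] gex] [morra drave]], [[dax yold] gex] : <<t,<e,<e,e>>>,<t,e>> takes [morra drave] : <t,<e,<e,e>>>, giving <t,e>.
At [wug [[[dax yold] gex] [morra drave]]], wug : <<t,e>,<e,t>> takes [[[dax yold] gex] [morra drave]] : <t,e>, giving <e,t>.

<e,t>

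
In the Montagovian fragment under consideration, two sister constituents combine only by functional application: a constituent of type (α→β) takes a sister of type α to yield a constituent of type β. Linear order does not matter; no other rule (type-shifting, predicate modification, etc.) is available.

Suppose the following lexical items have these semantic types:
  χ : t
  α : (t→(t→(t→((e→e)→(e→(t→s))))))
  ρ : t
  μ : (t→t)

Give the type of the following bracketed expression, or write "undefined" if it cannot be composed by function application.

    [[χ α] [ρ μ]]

[χ α] — α of type (t→(t→(t→((e→e)→(e→(t→s)))))) combines with χ of type t: type (t→(t→((e→e)→(e→(t→s))))).
[ρ μ] — μ of type (t→t) combines with ρ of type t: type t.
[[χ α] [ρ μ]] — [χ α] of type (t→(t→((e→e)→(e→(t→s))))) combines with [ρ μ] of type t: type (t→((e→e)→(e→(t→s)))).

(t→((e→e)→(e→(t→s))))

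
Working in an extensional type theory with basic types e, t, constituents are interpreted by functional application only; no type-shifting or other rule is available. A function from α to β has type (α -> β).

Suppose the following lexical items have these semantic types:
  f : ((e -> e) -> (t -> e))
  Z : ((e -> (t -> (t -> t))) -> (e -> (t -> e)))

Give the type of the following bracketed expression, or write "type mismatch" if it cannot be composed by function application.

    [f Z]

type mismatch

At [f Z]: neither ((e -> e) -> (t -> e)) nor ((e -> (t -> (t -> t))) -> (e -> (t -> e))) can take the other as argument; the node is ill-typed.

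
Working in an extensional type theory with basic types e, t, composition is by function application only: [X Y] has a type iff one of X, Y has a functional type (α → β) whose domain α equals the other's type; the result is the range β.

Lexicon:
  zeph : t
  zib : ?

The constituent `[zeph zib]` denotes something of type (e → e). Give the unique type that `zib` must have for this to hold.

(t → (e → e))

At [zeph zib] (required: (e → e)): zeph is t, which is not a function with range (e → e); hence zib is the functor — type (t → (e → e)).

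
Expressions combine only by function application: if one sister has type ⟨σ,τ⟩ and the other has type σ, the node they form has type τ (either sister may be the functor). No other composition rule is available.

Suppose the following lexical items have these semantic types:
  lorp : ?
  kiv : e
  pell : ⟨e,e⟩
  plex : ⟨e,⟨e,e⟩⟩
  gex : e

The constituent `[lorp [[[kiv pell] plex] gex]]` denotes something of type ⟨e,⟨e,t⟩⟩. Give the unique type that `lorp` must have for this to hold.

⟨e,⟨e,⟨e,t⟩⟩⟩

[lorp [[[kiv pell] plex] gex]] is required to be ⟨e,⟨e,t⟩⟩. [[[kiv pell] plex] gex] : e cannot yield ⟨e,⟨e,t⟩⟩ as functor, so lorp : ⟨e,⟨e,⟨e,t⟩⟩⟩.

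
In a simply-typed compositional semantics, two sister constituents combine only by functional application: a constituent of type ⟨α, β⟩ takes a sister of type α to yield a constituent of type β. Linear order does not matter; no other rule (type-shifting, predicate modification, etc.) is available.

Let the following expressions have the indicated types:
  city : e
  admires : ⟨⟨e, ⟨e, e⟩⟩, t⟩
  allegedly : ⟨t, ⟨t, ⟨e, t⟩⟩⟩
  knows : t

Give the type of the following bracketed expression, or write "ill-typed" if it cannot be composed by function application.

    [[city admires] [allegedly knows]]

At [city admires]: neither e nor ⟨⟨e, ⟨e, e⟩⟩, t⟩ can take the other as argument; the node is ill-typed.

ill-typed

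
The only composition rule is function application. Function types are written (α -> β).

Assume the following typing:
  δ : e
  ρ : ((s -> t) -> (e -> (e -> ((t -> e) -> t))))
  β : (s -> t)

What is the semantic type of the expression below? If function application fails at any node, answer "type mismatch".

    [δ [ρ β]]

[ρ β]: ((s -> t) -> (e -> (e -> ((t -> e) -> t)))) applied to (s -> t) yields (e -> (e -> ((t -> e) -> t))).
[δ [ρ β]]: (e -> (e -> ((t -> e) -> t))) applied to e yields (e -> ((t -> e) -> t)).

(e -> ((t -> e) -> t))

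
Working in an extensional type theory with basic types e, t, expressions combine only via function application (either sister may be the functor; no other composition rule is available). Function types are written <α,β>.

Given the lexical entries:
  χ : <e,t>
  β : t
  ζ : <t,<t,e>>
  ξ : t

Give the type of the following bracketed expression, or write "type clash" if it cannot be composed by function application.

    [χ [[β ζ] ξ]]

At [β ζ], ζ : <t,<t,e>> takes β : t, giving <t,e>.
At [[β ζ] ξ], [β ζ] : <t,e> takes ξ : t, giving e.
At [χ [[β ζ] ξ]], χ : <e,t> takes [[β ζ] ξ] : e, giving t.

t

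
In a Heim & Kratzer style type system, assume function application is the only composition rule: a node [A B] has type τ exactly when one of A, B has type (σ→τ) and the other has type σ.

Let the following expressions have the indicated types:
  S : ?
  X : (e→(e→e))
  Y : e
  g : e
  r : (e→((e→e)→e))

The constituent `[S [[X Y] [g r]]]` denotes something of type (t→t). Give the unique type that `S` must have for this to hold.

[S [[X Y] [g r]]] must have type (t→t). The sister [[X Y] [g r]] has type e; that is not a function onto (t→t), so S must be the functor, of type (e→(t→t)).

(e→(t→t))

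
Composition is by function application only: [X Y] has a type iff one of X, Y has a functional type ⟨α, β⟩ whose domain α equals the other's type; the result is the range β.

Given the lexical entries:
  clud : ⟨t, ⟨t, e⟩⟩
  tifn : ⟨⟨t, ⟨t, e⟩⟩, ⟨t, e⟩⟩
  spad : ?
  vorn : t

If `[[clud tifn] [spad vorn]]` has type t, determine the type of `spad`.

[[clud tifn] [spad vorn]] is required to be t. [clud tifn] : ⟨t, e⟩ cannot yield t as functor, so [spad vorn] : ⟨⟨t, e⟩, t⟩.
[spad vorn] is required to be ⟨⟨t, e⟩, t⟩. vorn : t cannot yield ⟨⟨t, e⟩, t⟩ as functor, so spad : ⟨t, ⟨⟨t, e⟩, t⟩⟩.

⟨t, ⟨⟨t, e⟩, t⟩⟩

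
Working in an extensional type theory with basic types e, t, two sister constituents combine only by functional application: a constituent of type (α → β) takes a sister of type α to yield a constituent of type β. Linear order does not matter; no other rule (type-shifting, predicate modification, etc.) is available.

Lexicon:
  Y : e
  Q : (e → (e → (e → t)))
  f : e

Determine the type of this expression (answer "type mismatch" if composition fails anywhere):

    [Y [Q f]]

[Q f]: (e → (e → (e → t))) applied to e yields (e → (e → t)).
[Y [Q f]]: (e → (e → t)) applied to e yields (e → t).

(e → t)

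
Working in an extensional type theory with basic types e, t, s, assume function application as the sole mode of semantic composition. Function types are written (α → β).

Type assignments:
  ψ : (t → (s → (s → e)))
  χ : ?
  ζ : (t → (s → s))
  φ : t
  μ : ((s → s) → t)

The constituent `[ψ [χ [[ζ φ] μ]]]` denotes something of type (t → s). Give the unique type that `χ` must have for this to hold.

For [ψ [χ [[ζ φ] μ]]] to have type (t → s) with ψ of type (t → (s → (s → e))), [χ [[ζ φ] μ]] must be the function: [χ [[ζ φ] μ]] : ((t → (s → (s → e))) → (t → s)).
For [χ [[ζ φ] μ]] to have type ((t → (s → (s → e))) → (t → s)) with [[ζ φ] μ] of type t, χ must be the function: χ : (t → ((t → (s → (s → e))) → (t → s))).

(t → ((t → (s → (s → e))) → (t → s)))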